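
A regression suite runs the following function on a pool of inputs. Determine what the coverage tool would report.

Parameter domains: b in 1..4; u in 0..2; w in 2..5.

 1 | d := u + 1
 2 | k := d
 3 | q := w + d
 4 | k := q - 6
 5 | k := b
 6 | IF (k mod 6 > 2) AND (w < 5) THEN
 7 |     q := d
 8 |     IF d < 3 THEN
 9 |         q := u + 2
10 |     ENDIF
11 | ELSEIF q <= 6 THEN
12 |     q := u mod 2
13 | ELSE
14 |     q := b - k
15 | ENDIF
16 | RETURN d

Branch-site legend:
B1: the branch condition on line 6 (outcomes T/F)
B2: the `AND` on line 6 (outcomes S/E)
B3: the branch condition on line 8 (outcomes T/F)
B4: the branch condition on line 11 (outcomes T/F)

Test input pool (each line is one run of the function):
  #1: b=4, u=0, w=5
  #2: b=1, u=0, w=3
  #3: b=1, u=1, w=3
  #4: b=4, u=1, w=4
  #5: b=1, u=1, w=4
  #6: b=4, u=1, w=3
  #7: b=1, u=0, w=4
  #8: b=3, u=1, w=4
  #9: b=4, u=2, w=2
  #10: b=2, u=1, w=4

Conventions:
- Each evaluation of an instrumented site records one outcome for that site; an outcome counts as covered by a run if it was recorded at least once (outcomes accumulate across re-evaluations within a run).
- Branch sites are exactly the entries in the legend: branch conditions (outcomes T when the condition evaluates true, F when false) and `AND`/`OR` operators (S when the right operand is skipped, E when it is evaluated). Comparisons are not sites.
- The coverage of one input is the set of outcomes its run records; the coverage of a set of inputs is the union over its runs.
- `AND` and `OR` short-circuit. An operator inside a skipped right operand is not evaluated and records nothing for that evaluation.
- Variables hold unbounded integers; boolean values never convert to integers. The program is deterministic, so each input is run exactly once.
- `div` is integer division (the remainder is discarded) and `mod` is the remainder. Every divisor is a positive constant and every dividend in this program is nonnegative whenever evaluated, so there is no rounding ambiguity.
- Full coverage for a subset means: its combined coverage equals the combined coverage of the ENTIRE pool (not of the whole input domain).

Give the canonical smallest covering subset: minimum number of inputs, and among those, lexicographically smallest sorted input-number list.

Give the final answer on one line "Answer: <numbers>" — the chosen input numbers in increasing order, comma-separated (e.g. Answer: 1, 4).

run #1 (b=4, u=0, w=5) runs B2->E, B1->F, B4->T; records B1=F, B2=E, B4=T
run #2 (b=1, u=0, w=3) runs B2->S, B1->F, B4->T; records B1=F, B2=S, B4=T
run #3 (b=1, u=1, w=3) runs B2->S, B1->F, B4->T; records B1=F, B2=S, B4=T
run #4 (b=4, u=1, w=4) runs B2->E, B1->T, B3->T; records B1=T, B2=E, B3=T
run #5 (b=1, u=1, w=4) runs B2->S, B1->F, B4->T; records B1=F, B2=S, B4=T
run #6 (b=4, u=1, w=3) runs B2->E, B1->T, B3->T; records B1=T, B2=E, B3=T
run #7 (b=1, u=0, w=4) runs B2->S, B1->F, B4->T; records B1=F, B2=S, B4=T
run #8 (b=3, u=1, w=4) runs B2->E, B1->T, B3->T; records B1=T, B2=E, B3=T
run #9 (b=4, u=2, w=2) runs B2->E, B1->T, B3->F; records B1=T, B2=E, B3=F
run #10 (b=2, u=1, w=4) runs B2->S, B1->F, B4->T; records B1=F, B2=S, B4=T
the full pool covers 7 outcomes: B1=T, B1=F, B2=S, B2=E, B3=T, B3=F, B4=T
every size-1 subset falls short of the 7 outcomes (best: 3/7)
every size-2 subset falls short of the 7 outcomes (best: 6/7)
size 3: inputs {2, 4, 9} cover all 7 outcomes, and no lexicographically smaller subset of this size does

Answer: 2, 4, 9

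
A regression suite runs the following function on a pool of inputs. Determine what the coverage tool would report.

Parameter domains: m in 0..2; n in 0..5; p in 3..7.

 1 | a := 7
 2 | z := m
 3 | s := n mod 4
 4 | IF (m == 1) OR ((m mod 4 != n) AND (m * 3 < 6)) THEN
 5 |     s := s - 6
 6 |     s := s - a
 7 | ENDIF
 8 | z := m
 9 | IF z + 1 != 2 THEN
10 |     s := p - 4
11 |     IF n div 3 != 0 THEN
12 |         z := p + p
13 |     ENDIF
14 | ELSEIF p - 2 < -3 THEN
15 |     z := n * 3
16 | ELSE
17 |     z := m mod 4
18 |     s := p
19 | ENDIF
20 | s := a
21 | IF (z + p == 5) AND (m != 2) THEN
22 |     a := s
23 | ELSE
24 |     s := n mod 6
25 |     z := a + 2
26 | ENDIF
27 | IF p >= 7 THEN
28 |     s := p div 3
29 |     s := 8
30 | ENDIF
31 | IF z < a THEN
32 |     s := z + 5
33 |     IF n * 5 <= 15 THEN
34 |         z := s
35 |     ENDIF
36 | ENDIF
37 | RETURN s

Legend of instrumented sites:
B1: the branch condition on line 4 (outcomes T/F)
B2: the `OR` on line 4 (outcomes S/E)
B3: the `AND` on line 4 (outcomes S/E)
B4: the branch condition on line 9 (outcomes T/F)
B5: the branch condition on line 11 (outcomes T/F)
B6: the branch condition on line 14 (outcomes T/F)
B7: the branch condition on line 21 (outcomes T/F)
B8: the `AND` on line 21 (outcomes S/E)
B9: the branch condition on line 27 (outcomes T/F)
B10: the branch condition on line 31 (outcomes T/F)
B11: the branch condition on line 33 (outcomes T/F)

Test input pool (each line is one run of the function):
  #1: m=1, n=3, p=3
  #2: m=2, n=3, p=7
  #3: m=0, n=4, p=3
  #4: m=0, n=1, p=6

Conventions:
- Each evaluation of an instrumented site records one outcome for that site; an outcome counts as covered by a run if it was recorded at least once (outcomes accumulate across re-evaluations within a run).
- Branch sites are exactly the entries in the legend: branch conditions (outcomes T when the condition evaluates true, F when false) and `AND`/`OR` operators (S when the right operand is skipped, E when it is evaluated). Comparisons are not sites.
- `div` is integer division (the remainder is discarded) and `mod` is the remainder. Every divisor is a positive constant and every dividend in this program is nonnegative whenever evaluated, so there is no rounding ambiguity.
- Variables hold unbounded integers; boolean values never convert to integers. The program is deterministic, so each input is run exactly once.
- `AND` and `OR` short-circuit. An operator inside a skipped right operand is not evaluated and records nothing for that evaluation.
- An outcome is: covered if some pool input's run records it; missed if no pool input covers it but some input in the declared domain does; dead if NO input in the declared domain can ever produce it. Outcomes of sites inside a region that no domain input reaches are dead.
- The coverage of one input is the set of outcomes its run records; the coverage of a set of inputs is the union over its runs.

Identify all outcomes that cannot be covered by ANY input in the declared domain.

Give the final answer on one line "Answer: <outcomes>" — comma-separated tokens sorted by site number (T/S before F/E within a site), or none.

running all 90 domain inputs and tallying outcomes:
  B6=T: unreachable across the whole domain -> dead
  reachable outcomes have witnesses, e.g. B1=T (e.g. m=0, n=1, p=3), B1=F (e.g. m=0, n=0, p=3), B2=S (e.g. m=1, n=0, p=3), B2=E (e.g. m=0, n=0, p=3)

Answer: B6=T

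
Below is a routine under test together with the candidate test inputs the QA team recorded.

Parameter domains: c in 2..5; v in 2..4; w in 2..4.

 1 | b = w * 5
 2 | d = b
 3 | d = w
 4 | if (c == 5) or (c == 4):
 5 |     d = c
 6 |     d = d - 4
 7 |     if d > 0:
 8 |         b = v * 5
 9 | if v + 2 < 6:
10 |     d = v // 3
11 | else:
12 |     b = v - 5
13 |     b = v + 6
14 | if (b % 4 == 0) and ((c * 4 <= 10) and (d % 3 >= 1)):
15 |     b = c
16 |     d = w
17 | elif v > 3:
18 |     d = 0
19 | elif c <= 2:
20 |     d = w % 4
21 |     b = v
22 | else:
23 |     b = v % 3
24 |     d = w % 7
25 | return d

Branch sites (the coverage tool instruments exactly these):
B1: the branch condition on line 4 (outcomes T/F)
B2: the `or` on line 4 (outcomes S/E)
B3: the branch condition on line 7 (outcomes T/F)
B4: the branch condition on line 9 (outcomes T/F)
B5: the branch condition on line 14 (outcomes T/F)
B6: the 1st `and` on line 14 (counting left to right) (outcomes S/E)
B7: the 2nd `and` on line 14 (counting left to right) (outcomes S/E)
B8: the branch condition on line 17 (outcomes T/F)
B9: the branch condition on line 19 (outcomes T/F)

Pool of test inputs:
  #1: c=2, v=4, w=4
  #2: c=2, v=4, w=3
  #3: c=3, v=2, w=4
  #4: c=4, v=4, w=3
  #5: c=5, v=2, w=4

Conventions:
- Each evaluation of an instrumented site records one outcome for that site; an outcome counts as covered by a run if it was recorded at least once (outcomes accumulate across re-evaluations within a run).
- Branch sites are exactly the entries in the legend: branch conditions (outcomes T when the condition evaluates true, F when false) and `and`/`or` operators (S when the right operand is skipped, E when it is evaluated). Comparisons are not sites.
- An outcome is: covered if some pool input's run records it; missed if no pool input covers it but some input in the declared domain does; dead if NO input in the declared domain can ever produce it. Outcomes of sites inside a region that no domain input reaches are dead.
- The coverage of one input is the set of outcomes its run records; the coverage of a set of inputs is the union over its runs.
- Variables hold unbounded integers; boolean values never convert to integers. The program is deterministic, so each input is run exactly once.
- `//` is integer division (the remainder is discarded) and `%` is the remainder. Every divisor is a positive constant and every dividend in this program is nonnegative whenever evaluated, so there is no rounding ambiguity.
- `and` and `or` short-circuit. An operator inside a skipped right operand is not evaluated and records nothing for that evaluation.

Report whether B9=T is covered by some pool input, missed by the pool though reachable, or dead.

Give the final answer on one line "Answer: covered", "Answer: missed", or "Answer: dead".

no pool input records B9=T
but domain input (c=2, v=2, w=2) does record it -> reachable, so missed

Answer: missed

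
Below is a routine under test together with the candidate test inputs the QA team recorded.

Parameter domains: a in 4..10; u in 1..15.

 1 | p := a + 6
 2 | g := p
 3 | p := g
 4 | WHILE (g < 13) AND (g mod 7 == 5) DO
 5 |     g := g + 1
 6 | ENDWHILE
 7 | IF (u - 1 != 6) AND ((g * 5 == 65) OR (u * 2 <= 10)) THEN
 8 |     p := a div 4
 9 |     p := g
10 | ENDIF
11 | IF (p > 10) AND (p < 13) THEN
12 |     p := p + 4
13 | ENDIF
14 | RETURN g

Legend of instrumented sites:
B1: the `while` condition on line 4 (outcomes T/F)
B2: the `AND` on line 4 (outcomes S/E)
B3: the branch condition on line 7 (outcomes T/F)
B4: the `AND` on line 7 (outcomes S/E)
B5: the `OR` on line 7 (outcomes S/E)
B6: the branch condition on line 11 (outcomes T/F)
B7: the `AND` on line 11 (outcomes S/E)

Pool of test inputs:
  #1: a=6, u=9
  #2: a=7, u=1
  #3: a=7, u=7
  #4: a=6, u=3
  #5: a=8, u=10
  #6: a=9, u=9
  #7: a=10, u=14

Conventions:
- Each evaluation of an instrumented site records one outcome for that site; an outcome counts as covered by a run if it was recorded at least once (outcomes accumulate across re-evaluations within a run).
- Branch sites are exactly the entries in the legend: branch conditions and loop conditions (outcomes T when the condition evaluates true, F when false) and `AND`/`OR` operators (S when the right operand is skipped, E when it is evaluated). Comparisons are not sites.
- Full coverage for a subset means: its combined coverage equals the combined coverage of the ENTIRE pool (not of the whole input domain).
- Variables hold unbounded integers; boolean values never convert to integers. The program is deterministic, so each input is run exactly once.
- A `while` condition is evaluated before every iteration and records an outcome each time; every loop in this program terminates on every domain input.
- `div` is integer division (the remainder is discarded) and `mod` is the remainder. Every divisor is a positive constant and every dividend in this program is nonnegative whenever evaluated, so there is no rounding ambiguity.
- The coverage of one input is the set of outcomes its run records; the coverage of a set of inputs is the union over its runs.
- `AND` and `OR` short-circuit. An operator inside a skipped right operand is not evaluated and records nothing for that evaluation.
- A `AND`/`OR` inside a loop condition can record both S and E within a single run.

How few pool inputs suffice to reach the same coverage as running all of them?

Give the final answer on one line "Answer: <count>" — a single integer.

run #1 (a=6, u=9) runs B2->E, B1->T, B2->S, B1->F, B4->E, B5->S, B3->T, B7->E, B6->F; records B1=T, B1=F, B2=S, B2=E, B3=T, B4=E, B5=S, B6=F, B7=E
run #2 (a=7, u=1) runs B2->S, B1->F, B4->E, B5->S, B3->T, B7->E, B6->F; records B1=F, B2=S, B3=T, B4=E, B5=S, B6=F, B7=E
run #3 (a=7, u=7) runs B2->S, B1->F, B4->S, B3->F, B7->E, B6->F; records B1=F, B2=S, B3=F, B4=S, B6=F, B7=E
run #4 (a=6, u=3) runs B2->E, B1->T, B2->S, B1->F, B4->E, B5->S, B3->T, B7->E, B6->F; records B1=T, B1=F, B2=S, B2=E, B3=T, B4=E, B5=S, B6=F, B7=E
run #5 (a=8, u=10) runs B2->S, B1->F, B4->E, B5->E, B3->F, B7->E, B6->F; records B1=F, B2=S, B3=F, B4=E, B5=E, B6=F, B7=E
run #6 (a=9, u=9) runs B2->S, B1->F, B4->E, B5->E, B3->F, B7->E, B6->F; records B1=F, B2=S, B3=F, B4=E, B5=E, B6=F, B7=E
run #7 (a=10, u=14) runs B2->S, B1->F, B4->E, B5->E, B3->F, B7->E, B6->F; records B1=F, B2=S, B3=F, B4=E, B5=E, B6=F, B7=E
pool-wide coverage (12 outcomes): B1=T, B1=F, B2=S, B2=E, B3=T, B3=F, B4=S, B4=E, B5=S, B5=E, B6=F, B7=E
no size-1 subset reaches all 12 outcomes (best union: 9/12)
no size-2 subset reaches all 12 outcomes (best union: 11/12)
inputs {1, 3, 5} (size 3) cover everything; no size-3 subset with a lexicographically smaller index list covers all 12

Answer: 3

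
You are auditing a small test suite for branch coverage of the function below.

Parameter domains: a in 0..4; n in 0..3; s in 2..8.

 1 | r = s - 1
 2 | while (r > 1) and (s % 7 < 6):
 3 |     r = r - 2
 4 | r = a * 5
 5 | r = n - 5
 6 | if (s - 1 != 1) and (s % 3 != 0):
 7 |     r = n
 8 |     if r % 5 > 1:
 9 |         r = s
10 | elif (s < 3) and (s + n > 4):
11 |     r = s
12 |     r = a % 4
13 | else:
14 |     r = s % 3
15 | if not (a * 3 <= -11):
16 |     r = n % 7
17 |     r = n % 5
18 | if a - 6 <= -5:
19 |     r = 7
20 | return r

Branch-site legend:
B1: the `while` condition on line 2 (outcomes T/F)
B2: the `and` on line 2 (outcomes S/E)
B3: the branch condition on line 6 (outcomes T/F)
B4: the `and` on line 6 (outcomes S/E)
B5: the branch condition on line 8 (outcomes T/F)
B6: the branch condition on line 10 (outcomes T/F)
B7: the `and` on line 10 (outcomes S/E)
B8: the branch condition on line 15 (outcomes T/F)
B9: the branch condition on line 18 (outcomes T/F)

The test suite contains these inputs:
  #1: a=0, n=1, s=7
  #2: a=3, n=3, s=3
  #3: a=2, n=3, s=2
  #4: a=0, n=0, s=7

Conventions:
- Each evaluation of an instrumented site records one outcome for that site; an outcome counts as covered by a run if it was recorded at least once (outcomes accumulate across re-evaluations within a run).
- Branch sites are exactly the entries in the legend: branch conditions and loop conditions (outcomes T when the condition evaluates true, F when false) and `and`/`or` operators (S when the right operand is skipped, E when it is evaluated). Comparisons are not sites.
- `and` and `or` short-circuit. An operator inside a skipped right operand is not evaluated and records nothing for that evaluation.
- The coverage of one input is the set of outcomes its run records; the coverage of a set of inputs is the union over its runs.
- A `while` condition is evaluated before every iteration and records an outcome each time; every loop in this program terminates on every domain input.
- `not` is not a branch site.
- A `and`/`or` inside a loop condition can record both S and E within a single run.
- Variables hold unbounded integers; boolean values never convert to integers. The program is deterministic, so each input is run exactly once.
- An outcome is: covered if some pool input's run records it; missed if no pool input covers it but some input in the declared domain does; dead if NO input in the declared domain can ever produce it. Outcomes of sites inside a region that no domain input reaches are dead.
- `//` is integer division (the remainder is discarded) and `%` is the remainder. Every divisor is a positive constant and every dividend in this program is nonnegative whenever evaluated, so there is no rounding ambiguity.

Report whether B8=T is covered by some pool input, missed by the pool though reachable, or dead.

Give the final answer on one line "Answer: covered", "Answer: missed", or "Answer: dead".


B8=T is recorded by pool input(s) 1, 2, 3, 4 -> covered
Answer: covered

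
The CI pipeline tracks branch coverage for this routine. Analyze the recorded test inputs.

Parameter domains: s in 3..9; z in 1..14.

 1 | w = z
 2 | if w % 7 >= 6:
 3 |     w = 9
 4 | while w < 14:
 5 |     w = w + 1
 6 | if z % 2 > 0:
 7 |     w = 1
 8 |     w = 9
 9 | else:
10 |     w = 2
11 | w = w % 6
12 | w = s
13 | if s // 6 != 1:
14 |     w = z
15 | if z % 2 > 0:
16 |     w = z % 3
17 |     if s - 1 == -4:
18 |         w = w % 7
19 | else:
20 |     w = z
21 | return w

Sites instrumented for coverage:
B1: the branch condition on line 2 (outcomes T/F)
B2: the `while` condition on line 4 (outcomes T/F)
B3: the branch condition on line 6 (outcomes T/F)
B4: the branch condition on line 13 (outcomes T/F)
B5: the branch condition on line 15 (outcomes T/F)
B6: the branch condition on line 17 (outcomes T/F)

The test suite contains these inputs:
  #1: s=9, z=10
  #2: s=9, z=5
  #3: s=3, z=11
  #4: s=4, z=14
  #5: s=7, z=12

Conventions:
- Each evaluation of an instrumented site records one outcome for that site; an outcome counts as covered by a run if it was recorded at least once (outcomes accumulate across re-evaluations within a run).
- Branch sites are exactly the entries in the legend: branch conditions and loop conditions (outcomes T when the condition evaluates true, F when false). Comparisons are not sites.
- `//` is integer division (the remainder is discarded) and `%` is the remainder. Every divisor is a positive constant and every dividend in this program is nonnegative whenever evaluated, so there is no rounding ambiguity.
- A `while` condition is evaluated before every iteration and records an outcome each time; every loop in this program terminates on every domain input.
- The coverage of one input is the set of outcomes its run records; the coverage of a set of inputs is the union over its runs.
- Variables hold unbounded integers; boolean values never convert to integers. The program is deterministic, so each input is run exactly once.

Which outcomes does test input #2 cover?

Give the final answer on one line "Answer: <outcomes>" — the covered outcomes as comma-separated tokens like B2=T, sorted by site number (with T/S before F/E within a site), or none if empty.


Simulating input #2 (s=9, z=5) step by step:
  B1->F, B2->T, B2->T, B2->T, B2->T, B2->T, B2->T, B2->T, B2->T, B2->T
  B2->F, B3->T, B4->F, B5->T, B6->F
as a set, this run covers: B1=F, B2=T, B2=F, B3=T, B4=F, B5=T, B6=F
Answer: B1=F, B2=T, B2=F, B3=T, B4=F, B5=T, B6=F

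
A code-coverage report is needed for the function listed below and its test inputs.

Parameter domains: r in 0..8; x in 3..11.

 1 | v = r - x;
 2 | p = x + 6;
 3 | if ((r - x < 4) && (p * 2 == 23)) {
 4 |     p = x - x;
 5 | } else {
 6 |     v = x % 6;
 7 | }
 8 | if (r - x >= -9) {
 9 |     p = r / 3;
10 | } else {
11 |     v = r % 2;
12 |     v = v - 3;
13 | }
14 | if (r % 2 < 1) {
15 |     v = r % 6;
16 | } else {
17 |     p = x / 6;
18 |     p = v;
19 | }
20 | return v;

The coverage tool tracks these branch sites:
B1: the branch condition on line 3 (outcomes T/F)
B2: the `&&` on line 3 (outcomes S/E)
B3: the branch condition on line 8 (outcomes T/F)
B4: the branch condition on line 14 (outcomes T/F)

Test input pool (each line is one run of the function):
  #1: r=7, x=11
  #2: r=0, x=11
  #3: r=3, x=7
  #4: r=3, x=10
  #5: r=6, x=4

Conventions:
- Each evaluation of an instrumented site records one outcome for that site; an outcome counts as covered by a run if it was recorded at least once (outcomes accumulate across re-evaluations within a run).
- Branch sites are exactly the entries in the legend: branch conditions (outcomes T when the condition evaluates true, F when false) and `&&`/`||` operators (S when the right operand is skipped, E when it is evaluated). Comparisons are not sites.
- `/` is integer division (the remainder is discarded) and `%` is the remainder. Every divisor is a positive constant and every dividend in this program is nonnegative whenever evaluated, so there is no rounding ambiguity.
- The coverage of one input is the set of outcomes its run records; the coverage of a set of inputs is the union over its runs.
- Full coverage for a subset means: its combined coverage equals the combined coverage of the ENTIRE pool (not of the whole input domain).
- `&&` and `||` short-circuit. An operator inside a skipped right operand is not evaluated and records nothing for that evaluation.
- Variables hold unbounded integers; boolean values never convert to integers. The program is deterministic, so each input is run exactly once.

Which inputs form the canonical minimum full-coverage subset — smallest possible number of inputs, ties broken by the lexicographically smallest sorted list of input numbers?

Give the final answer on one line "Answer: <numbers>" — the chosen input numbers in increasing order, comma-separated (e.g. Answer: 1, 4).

input #1, r=7, x=11: events B2->E, B1->F, B3->T, B4->F; outcomes B1=F, B2=E, B3=T, B4=F
input #2, r=0, x=11: events B2->E, B1->F, B3->F, B4->T; outcomes B1=F, B2=E, B3=F, B4=T
input #3, r=3, x=7: events B2->E, B1->F, B3->T, B4->F; outcomes B1=F, B2=E, B3=T, B4=F
input #4, r=3, x=10: events B2->E, B1->F, B3->T, B4->F; outcomes B1=F, B2=E, B3=T, B4=F
input #5, r=6, x=4: events B2->E, B1->F, B3->T, B4->T; outcomes B1=F, B2=E, B3=T, B4=T
pool-wide coverage (6 outcomes): B1=F, B2=E, B3=T, B3=F, B4=T, B4=F
no size-1 subset reaches all 6 outcomes (best union: 4/6)
size 2: inputs {1, 2} cover all 6 outcomes, and no lexicographically smaller subset of this size does

Answer: 1, 2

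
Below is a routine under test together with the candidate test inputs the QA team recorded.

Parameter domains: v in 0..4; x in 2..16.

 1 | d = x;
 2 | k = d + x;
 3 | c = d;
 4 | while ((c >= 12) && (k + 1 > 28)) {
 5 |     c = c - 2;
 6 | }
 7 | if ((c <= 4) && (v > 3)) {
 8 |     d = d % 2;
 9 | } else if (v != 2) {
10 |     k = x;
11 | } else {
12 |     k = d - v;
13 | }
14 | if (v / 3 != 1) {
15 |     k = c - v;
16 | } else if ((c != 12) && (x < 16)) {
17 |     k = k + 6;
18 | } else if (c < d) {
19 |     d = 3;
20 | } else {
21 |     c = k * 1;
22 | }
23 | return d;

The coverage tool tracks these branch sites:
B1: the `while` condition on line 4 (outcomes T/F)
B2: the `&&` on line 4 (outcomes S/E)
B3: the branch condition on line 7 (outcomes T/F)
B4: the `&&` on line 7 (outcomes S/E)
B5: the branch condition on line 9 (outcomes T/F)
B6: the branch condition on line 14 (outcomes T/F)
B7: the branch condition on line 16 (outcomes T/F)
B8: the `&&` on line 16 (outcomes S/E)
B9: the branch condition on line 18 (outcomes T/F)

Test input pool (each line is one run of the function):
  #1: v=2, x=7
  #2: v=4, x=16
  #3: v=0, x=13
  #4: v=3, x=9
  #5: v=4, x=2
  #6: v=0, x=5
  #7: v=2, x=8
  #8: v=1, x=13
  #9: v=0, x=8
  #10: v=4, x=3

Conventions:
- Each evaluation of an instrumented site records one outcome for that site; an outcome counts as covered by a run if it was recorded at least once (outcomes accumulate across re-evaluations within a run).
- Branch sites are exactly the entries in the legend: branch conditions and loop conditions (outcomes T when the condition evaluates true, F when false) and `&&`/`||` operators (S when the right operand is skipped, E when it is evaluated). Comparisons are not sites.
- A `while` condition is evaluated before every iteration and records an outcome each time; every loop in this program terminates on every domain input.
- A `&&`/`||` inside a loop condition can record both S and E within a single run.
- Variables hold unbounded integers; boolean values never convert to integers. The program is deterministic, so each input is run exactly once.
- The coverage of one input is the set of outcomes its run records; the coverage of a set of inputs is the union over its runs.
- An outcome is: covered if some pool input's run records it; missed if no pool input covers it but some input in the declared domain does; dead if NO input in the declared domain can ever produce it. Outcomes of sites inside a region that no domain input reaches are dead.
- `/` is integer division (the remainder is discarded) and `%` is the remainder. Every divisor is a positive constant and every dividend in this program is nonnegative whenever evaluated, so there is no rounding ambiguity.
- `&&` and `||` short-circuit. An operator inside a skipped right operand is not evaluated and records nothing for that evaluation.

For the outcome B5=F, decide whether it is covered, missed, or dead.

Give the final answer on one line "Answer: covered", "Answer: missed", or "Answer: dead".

B5=F is recorded by pool input(s) 1, 7 -> covered

Answer: covered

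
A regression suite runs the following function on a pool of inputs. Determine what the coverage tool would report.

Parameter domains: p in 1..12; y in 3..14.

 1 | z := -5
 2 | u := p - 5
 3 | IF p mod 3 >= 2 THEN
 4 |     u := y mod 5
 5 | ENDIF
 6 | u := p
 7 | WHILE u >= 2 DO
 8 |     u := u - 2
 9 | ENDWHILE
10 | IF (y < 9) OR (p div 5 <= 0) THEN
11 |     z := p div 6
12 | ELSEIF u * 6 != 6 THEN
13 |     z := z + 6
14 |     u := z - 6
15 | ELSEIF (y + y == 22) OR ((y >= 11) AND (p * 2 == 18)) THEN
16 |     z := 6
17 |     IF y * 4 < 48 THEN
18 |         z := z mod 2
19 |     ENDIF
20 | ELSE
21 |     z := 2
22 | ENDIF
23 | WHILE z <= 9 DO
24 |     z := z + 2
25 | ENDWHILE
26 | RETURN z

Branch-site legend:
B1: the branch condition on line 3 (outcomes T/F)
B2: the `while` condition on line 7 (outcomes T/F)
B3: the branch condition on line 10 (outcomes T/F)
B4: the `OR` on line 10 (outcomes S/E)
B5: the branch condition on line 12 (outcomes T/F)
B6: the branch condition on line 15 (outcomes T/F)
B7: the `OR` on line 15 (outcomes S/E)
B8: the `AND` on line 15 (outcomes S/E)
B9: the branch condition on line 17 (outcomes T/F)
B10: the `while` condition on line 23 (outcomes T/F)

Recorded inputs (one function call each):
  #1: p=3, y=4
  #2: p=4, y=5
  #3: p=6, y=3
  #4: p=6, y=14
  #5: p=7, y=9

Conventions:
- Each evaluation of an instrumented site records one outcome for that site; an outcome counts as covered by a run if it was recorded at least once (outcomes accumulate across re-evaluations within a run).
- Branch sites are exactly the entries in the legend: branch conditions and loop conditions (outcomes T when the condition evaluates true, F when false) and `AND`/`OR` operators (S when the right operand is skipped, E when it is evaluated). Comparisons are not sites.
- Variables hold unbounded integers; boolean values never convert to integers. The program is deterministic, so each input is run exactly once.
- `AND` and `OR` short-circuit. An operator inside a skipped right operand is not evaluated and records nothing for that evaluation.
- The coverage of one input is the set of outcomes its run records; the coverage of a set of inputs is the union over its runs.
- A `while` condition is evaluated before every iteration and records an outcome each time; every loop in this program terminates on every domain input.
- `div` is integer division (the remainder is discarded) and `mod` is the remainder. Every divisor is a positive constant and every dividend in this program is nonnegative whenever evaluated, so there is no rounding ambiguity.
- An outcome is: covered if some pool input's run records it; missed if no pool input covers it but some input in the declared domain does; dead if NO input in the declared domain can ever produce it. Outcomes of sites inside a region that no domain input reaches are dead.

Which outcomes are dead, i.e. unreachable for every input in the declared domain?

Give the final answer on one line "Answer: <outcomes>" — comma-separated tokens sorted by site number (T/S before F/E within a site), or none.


sweeping the full domain (144 inputs) for each outcome:
  reachable outcomes have witnesses, e.g. B1=T (e.g. p=2, y=3), B1=F (e.g. p=1, y=3), B2=T (e.g. p=2, y=3), B2=F (e.g. p=1, y=3)
Answer: none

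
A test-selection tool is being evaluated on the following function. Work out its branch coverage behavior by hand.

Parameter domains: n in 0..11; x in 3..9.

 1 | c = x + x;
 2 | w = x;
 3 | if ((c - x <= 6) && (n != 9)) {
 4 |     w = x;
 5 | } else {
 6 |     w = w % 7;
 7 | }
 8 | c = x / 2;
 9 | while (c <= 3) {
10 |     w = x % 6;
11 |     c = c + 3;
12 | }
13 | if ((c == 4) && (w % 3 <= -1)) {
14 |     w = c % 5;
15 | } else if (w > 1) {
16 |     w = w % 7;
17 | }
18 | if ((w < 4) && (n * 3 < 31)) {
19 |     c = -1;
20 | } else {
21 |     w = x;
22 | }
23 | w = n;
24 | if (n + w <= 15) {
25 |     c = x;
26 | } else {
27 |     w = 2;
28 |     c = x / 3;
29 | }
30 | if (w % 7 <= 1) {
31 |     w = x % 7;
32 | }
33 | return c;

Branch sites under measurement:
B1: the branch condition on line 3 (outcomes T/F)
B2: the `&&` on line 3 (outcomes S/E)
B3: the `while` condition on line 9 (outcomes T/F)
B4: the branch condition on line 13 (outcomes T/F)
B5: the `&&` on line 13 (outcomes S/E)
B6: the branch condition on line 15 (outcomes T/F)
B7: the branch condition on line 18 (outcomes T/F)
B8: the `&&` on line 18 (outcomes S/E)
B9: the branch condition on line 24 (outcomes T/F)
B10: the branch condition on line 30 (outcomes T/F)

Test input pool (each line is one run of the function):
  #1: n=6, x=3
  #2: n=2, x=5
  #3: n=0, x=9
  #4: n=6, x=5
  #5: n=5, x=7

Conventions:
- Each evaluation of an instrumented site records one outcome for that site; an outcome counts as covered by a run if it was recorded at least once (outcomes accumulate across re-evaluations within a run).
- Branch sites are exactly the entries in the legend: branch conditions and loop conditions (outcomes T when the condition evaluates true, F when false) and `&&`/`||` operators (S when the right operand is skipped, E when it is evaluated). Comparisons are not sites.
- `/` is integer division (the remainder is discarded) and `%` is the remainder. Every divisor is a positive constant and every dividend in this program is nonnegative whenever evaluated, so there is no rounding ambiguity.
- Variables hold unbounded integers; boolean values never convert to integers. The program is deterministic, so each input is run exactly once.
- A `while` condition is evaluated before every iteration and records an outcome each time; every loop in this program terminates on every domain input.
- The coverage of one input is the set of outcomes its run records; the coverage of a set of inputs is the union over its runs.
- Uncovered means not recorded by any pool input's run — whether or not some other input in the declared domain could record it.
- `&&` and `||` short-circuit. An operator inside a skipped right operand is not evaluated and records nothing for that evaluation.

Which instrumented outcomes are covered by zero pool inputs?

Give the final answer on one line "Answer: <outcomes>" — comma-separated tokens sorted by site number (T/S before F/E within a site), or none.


#1 (n=6, x=3) -> B2->E, B1->T, B3->T, B3->F, B5->E, B4->F, B6->T, B8->E, B7->T, B9->T, B10->F; covered: B1=T, B2=E, B3=T, B3=F, B4=F, B5=E, B6=T, B7=T, B8=E, B9=T, B10=F
#2 (n=2, x=5) -> B2->E, B1->T, B3->T, B3->F, B5->S, B4->F, B6->T, B8->S, B7->F, B9->T, B10->F; covered: B1=T, B2=E, B3=T, B3=F, B4=F, B5=S, B6=T, B7=F, B8=S, B9=T, B10=F
#3 (n=0, x=9) -> B2->S, B1->F, B3->F, B5->E, B4->F, B6->T, B8->E, B7->T, B9->T, B10->T; covered: B1=F, B2=S, B3=F, B4=F, B5=E, B6=T, B7=T, B8=E, B9=T, B10=T
#4 (n=6, x=5) -> B2->E, B1->T, B3->T, B3->F, B5->S, B4->F, B6->T, B8->S, B7->F, B9->T, B10->F; covered: B1=T, B2=E, B3=T, B3=F, B4=F, B5=S, B6=T, B7=F, B8=S, B9=T, B10=F
#5 (n=5, x=7) -> B2->S, B1->F, B3->T, B3->F, B5->S, B4->F, B6->F, B8->E, B7->T, B9->T, B10->F; covered: B1=F, B2=S, B3=T, B3=F, B4=F, B5=S, B6=F, B7=T, B8=E, B9=T, B10=F
union over the pool: B1=T, B1=F, B2=S, B2=E, B3=T, B3=F, B4=F, B5=S, B5=E, B6=T, B6=F, B7=T, B7=F, B8=S, B8=E, B9=T, B10=T, B10=F
uncovered (2 of 20): B4=T, B9=F
Answer: B4=T, B9=F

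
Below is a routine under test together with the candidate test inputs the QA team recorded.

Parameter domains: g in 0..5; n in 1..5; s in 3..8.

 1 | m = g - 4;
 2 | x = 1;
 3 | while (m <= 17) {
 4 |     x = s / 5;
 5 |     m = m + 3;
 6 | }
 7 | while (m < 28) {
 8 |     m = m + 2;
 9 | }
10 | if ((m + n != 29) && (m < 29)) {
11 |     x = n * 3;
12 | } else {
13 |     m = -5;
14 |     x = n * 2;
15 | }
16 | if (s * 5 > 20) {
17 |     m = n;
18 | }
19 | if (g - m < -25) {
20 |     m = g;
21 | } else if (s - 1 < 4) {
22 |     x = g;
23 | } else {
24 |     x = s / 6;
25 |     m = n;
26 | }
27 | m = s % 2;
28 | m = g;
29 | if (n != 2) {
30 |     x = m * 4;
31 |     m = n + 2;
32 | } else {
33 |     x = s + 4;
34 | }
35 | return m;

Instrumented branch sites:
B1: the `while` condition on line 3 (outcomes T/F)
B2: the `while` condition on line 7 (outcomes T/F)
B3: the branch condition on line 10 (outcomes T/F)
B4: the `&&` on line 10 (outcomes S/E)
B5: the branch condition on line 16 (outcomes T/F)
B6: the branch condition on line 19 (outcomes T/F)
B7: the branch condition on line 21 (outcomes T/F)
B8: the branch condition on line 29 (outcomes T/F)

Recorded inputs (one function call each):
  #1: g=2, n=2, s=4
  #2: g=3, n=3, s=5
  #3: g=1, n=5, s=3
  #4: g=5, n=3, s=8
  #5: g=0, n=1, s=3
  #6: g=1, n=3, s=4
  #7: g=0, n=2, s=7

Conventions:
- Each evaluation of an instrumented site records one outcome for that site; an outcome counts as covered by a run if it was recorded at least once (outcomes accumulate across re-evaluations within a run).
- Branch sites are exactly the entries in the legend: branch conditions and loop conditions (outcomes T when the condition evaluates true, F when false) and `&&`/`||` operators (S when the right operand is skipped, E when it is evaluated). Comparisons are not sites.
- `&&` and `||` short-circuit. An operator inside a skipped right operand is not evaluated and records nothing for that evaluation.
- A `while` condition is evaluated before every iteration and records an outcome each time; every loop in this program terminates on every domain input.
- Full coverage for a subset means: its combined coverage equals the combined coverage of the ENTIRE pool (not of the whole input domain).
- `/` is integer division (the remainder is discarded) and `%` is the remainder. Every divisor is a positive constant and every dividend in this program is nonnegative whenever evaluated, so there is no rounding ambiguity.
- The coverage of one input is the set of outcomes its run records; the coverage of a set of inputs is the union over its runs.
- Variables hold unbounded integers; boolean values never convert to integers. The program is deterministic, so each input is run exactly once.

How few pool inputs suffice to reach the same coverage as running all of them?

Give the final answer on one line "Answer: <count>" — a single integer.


#1 (g=2, n=2, s=4) -> B1->T, B1->T, B1->T, B1->T, B1->T, B1->T, B1->T, B1->F, B2->T, B2->T, B2->T, B2->T, B2->T, B2->F, ...; covered: B1=T, B1=F, B2=T, B2=F, B3=F, B4=E, B5=F, B6=F, B7=T, B8=F
#2 (g=3, n=3, s=5) -> B1->T, B1->T, B1->T, B1->T, B1->T, B1->T, B1->T, B1->F, B2->T, B2->T, B2->T, B2->T, B2->F, B4->E, ...; covered: B1=T, B1=F, B2=T, B2=F, B3=T, B4=E, B5=T, B6=F, B7=F, B8=T
#3 (g=1, n=5, s=3) -> B1->T, B1->T, B1->T, B1->T, B1->T, B1->T, B1->T, B1->F, B2->T, B2->T, B2->T, B2->T, B2->T, B2->F, ...; covered: B1=T, B1=F, B2=T, B2=F, B3=T, B4=E, B5=F, B6=T, B8=T
#4 (g=5, n=3, s=8) -> B1->T, B1->T, B1->T, B1->T, B1->T, B1->T, B1->F, B2->T, B2->T, B2->T, B2->T, B2->T, B2->F, B4->E, ...; covered: B1=T, B1=F, B2=T, B2=F, B3=F, B4=E, B5=T, B6=F, B7=F, B8=T
#5 (g=0, n=1, s=3) -> B1->T, B1->T, B1->T, B1->T, B1->T, B1->T, B1->T, B1->T, B1->F, B2->T, B2->T, B2->T, B2->T, B2->F, ...; covered: B1=T, B1=F, B2=T, B2=F, B3=F, B4=S, B5=F, B6=F, B7=T, B8=T
#6 (g=1, n=3, s=4) -> B1->T, B1->T, B1->T, B1->T, B1->T, B1->T, B1->T, B1->F, B2->T, B2->T, B2->T, B2->T, B2->T, B2->F, ...; covered: B1=T, B1=F, B2=T, B2=F, B3=T, B4=E, B5=F, B6=T, B8=T
#7 (g=0, n=2, s=7) -> B1->T, B1->T, B1->T, B1->T, B1->T, B1->T, B1->T, B1->T, B1->F, B2->T, B2->T, B2->T, B2->T, B2->F, ...; covered: B1=T, B1=F, B2=T, B2=F, B3=T, B4=E, B5=T, B6=F, B7=F, B8=F
pool-wide coverage (16 outcomes): B1=T, B1=F, B2=T, B2=F, B3=T, B3=F, B4=S, B4=E, B5=T, B5=F, B6=T, B6=F, B7=T, B7=F, B8=T, B8=F
size 1 is not enough: best union over all size-1 subsets is 10/16
size 2 is not enough: best union over all size-2 subsets is 15/16
size 3: inputs {3, 5, 7} cover all 16 outcomes, and no lexicographically smaller subset of this size does
Answer: 3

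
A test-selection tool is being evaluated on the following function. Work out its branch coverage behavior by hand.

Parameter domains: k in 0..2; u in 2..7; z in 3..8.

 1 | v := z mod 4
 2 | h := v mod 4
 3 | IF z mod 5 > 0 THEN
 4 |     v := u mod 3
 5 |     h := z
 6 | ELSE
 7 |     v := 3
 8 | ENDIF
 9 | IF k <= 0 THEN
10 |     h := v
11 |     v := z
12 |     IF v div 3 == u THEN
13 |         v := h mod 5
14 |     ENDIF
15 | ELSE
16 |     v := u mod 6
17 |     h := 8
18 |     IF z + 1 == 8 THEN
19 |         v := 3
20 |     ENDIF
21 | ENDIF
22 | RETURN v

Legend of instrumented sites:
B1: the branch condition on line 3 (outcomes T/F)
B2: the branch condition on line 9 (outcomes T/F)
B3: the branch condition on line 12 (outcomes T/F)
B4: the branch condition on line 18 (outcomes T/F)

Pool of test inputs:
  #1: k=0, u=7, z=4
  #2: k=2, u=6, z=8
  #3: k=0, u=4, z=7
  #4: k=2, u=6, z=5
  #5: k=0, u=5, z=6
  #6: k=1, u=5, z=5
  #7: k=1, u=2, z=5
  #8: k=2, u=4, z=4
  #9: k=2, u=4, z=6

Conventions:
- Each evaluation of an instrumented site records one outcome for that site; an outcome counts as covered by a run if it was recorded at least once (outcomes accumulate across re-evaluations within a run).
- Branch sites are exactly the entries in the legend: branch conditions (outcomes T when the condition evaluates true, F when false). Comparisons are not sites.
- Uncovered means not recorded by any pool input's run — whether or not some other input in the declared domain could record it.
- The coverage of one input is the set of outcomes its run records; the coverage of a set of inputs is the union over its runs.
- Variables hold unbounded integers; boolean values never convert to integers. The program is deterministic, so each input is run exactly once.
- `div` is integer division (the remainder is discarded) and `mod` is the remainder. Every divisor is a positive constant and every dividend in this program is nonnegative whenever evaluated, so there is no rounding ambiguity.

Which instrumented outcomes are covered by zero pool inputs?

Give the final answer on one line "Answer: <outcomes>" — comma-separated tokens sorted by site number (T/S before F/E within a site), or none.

input #1 (k=0, u=7, z=4): events B1->T, B2->T, B3->F; covers B1=T, B2=T, B3=F
input #2 (k=2, u=6, z=8): events B1->T, B2->F, B4->F; covers B1=T, B2=F, B4=F
input #3 (k=0, u=4, z=7): events B1->T, B2->T, B3->F; covers B1=T, B2=T, B3=F
input #4 (k=2, u=6, z=5): events B1->F, B2->F, B4->F; covers B1=F, B2=F, B4=F
input #5 (k=0, u=5, z=6): events B1->T, B2->T, B3->F; covers B1=T, B2=T, B3=F
input #6 (k=1, u=5, z=5): events B1->F, B2->F, B4->F; covers B1=F, B2=F, B4=F
input #7 (k=1, u=2, z=5): events B1->F, B2->F, B4->F; covers B1=F, B2=F, B4=F
input #8 (k=2, u=4, z=4): events B1->T, B2->F, B4->F; covers B1=T, B2=F, B4=F
input #9 (k=2, u=4, z=6): events B1->T, B2->F, B4->F; covers B1=T, B2=F, B4=F
union over the pool: B1=T, B1=F, B2=T, B2=F, B3=F, B4=F
uncovered (2 of 8): B3=T, B4=T

Answer: B3=T, B4=T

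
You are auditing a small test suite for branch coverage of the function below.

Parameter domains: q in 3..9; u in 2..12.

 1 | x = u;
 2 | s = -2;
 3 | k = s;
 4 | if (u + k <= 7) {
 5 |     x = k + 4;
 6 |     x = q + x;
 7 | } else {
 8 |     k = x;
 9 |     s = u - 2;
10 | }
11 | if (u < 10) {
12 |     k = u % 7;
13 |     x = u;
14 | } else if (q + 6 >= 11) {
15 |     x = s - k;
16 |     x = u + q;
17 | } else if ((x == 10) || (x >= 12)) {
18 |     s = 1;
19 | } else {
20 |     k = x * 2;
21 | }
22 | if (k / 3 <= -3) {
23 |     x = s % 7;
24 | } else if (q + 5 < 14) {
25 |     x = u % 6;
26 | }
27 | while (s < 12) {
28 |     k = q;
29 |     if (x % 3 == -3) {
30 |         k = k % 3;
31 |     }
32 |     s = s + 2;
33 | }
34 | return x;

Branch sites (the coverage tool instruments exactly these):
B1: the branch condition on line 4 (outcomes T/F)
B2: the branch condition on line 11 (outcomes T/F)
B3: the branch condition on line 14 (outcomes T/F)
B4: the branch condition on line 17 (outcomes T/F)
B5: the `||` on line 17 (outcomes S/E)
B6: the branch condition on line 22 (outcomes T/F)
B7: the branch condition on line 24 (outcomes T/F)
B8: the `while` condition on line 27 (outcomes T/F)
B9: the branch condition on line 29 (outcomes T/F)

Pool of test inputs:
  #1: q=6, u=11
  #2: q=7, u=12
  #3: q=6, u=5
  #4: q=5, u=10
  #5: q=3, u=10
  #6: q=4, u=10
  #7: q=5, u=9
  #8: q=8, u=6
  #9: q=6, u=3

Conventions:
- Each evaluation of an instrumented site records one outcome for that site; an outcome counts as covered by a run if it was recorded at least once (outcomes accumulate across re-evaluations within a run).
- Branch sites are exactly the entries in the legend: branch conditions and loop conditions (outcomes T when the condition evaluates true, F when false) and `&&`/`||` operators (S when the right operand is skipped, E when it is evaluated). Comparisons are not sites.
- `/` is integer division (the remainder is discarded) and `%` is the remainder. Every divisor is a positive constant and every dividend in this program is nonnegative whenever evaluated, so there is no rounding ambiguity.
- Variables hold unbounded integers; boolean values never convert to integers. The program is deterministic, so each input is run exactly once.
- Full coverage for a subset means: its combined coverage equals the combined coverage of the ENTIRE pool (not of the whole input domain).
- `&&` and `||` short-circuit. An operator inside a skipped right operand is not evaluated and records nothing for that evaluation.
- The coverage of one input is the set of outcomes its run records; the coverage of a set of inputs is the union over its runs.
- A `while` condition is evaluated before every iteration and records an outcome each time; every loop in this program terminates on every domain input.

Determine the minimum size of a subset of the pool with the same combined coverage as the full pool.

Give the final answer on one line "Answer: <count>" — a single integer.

run #1 (q=6, u=11) runs B1->F, B2->F, B3->T, B6->F, B7->T, B8->T, B9->F, B8->T, B9->F, B8->F; records B1=F, B2=F, B3=T, B6=F, B7=T, B8=T, B8=F, B9=F
run #2 (q=7, u=12) runs B1->F, B2->F, B3->T, B6->F, B7->T, B8->T, B9->F, B8->F; records B1=F, B2=F, B3=T, B6=F, B7=T, B8=T, B8=F, B9=F
run #3 (q=6, u=5) runs B1->T, B2->T, B6->F, B7->T, B8->T, B9->F, B8->T, B9->F, B8->T, B9->F, B8->T, B9->F, B8->T, B9->F, ...; records B1=T, B2=T, B6=F, B7=T, B8=T, B8=F, B9=F
run #4 (q=5, u=10) runs B1->F, B2->F, B3->T, B6->F, B7->T, B8->T, B9->F, B8->T, B9->F, B8->F; records B1=F, B2=F, B3=T, B6=F, B7=T, B8=T, B8=F, B9=F
run #5 (q=3, u=10) runs B1->F, B2->F, B3->F, B5->S, B4->T, B6->F, B7->T, B8->T, B9->F, B8->T, B9->F, B8->T, B9->F, B8->T, ...; records B1=F, B2=F, B3=F, B4=T, B5=S, B6=F, B7=T, B8=T, B8=F, B9=F
run #6 (q=4, u=10) runs B1->F, B2->F, B3->F, B5->S, B4->T, B6->F, B7->T, B8->T, B9->F, B8->T, B9->F, B8->T, B9->F, B8->T, ...; records B1=F, B2=F, B3=F, B4=T, B5=S, B6=F, B7=T, B8=T, B8=F, B9=F
run #7 (q=5, u=9) runs B1->T, B2->T, B6->F, B7->T, B8->T, B9->F, B8->T, B9->F, B8->T, B9->F, B8->T, B9->F, B8->T, B9->F, ...; records B1=T, B2=T, B6=F, B7=T, B8=T, B8=F, B9=F
run #8 (q=8, u=6) runs B1->T, B2->T, B6->F, B7->T, B8->T, B9->F, B8->T, B9->F, B8->T, B9->F, B8->T, B9->F, B8->T, B9->F, ...; records B1=T, B2=T, B6=F, B7=T, B8=T, B8=F, B9=F
run #9 (q=6, u=3) runs B1->T, B2->T, B6->F, B7->T, B8->T, B9->F, B8->T, B9->F, B8->T, B9->F, B8->T, B9->F, B8->T, B9->F, ...; records B1=T, B2=T, B6=F, B7=T, B8=T, B8=F, B9=F
pool-wide coverage (13 outcomes): B1=T, B1=F, B2=T, B2=F, B3=T, B3=F, B4=T, B5=S, B6=F, B7=T, B8=T, B8=F, B9=F
checked all size-1 subsets: none covers 13 outcomes (max 10/13)
checked all size-2 subsets: none covers 13 outcomes (max 12/13)
at size 3, {1, 3, 5} reaches all 13 outcomes; every lexicographically earlier size-3 subset fails

Answer: 3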